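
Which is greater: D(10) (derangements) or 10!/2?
10!/2
D(10) = (10-1)·[D(9) + D(8)] = 9·[133,496 + 14,833] = 1,334,961; 10!/2 = 3,628,800/2 = 1,814,400.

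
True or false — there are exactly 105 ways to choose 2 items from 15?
True

Working:
C(15,2) = 105.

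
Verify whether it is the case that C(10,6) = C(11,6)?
LHS = C(10,6) = 210; RHS = C(11,6) = 462. 210 ≠ 462, so the statement does not hold.
Final answer: False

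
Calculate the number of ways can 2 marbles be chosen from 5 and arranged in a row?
P(5,2) = 5!/(5-2)! = 20.

Answer: 20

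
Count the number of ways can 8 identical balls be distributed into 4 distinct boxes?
165

C(8+4-1, 4-1) = C(11, 3) = 165.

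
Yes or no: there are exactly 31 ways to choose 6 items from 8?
C(8,6) = 28 ≠ 31.

Answer: No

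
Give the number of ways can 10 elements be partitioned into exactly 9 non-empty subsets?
45
This equals S(10,9), the Stirling number of the 2nd kind.
Using the Stirling recurrence: S(n,k) = k·S(n-1,k) + S(n-1,k-1)
S(10,9) = 9·S(9,9) + S(9,8)
         = 9·1 + 36
         = 9 + 36
         = 45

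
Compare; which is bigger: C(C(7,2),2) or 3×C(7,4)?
C(C(7,2),2)

Reasoning: C(C(7,2),2)=210, 3×C(7,4)=105.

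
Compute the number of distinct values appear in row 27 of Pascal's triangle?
Row 27 has entries C(27,0)..C(27,27); by symmetry C(27,k)=C(27,27-k), giving 14 distinct values.
Final answer: 14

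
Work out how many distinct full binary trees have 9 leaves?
1,430

Explanation: Using the Catalan number formula: C_n = C(2n, n) / (n+1)
C_8 = C(16, 8) / (8+1)
     = 12870 / 9
     = 1,430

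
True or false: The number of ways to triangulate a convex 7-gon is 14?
False

Solution: Triangulations of a convex 7-gon are counted by the Catalan number C_5: C_5 = C(10,5)/(5+1) = 252/6 = 42.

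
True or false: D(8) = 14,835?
Derangements of 8 elements: D(8) = (8-1)·[D(7) + D(6)] = 7·[1,854 + 265] = 14,833.
Final answer: False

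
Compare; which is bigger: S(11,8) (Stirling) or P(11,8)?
P(11,8)

Working:
S(11,8) = 8·S(10,8) + S(10,7) = 8·750 + 5,880 = 11,880; P(11,8) = 6,652,800.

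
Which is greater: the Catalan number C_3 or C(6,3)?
C(6,3)
C_3 = C(6,3)/(3+1) = 20/4 = 5; C(6,3) = 20.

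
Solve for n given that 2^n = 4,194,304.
22

Solution: 4,194,304 = 1,024 × 1,024 × 4 = 2^10 × 2^10 × 2^2 = 2^22, so n = 22.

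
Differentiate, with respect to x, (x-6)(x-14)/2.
(2x - 20)/2

Solution: d/dx[(x-6)(x-14)] = (x-14) + (x-6) = 2x - 20. Dividing by 2 gives (2x - 20)/2.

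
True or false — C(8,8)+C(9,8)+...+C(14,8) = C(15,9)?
True

Explanation: Hockey stick identity gives Σ = C(15,9) = 5,005; RHS C(15,9) = 5,005.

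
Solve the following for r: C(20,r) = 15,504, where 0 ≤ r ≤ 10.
5

C(20,r) is increasing for 0 ≤ r ≤ 10. Stepping up (C(20,r+1) = C(20,r)·(20−r)/(r+1)): C(20,1) = 20, C(20,2) = 190, C(20,3) = 1,140, C(20,4) = 4,845, C(20,5) = 15,504 ✓. So r = 5.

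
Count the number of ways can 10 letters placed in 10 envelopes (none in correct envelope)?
1,334,961

Explanation: Using D(n) = (n-1)[D(n-1) + D(n-2)]:
D(10) = (10-1) × [D(9) + D(8)]
      = 9 × [133496 + 14833]
      = 9 × 148329
      = 1,334,961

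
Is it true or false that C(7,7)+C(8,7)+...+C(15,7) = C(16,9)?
False

Explanation: Hockey stick identity gives Σ = C(16,8) = 12,870; RHS C(16,9) = 11,440.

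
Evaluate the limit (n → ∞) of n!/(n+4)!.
n!/(n+4)! = 1/[(n+1)(n+2)···(n+4)] → 0 as n → ∞.

Answer: 0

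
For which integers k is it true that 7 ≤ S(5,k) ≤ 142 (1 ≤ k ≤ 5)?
S(5,1)=1; S(5,2)=15; S(5,3)=25; S(5,4)=10; S(5,5)=1. So valid k = 2, 3, 4.
Final answer: 2, 3, 4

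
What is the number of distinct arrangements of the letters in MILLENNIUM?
226,800

Solution: Word has 10 letters (M=2, I=2, L=2, E=1, N=2, U=1). Arrangements: 10!/Π(k!) = 226,800.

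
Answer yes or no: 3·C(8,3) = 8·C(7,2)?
Yes

Explanation: Absorption identity k·C(n,k) = n·C(n-1,k-1). LHS = 3·56 = 168; RHS = 8·21 = 168.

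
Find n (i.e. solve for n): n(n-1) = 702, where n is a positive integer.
n² − n − 702 = 0, so n = (1 ± √(1 + 4·702))/2 = (1 ± √2,809)/2 = (1 ± 53)/2, i.e. n = 27 or n = -26. Taking the positive root, n = 27 (check: 27×26 = 702).

Answer: 27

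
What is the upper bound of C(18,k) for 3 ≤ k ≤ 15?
48,620

Solution: C(18,k) is maximised at the centre of the row: C(18,9) = 48,620.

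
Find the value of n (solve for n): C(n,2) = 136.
17

Explanation: C(n,2) = n(n−1)/2! is increasing in n, and n(n−1) = 2!·136 = 272 ≈ (n−0.5)^2 gives n ≈ 17.0. Check: C(15,2) = 105, C(16,2) = 120, C(17,2) = 136 ✓. So n = 17.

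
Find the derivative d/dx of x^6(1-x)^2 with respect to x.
6x^5(1-x)^2 - 2x^6(1-x)^1
Product rule: 6x^{5}(1-x)^{2} + x^6·(-2)(1-x)^{1}.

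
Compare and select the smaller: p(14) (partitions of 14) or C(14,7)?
p(14)

Solution: Pentagonal recurrence p(n) = p(n−1) + p(n−2) − p(n−5) − p(n−7) + …: p(14) = p(13) + p(12) − p(9) − p(7) + p(2) = 101 + 77 − 30 − 15 + 2 = 135; C(14,7) = 3,432.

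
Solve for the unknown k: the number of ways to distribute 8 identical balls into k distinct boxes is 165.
4

Explanation: Stars and bars: the count is C(8+k−1, k−1), increasing in k. k=2: C(9,1) = 9, k=3: C(10,2) = 45, k=4: C(11,3) = 165 ✓. So k = 4.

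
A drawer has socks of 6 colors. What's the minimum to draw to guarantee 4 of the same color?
19

Reasoning: Worst case: 3 of each = 18. One more: 19.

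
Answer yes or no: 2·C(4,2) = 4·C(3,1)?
Yes
Absorption identity k·C(n,k) = n·C(n-1,k-1). LHS = 2·6 = 12; RHS = 4·3 = 12.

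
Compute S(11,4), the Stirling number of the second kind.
Using the Stirling recurrence: S(n,k) = k·S(n-1,k) + S(n-1,k-1)
S(11,4) = 4·S(10,4) + S(10,3)
         = 4·34105 + 9330
         = 136420 + 9330
         = 145,750

Answer: 145,750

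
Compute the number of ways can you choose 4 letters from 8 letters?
70

Working:
C(8,4) = 8! / (4! × (8-4)!)
         = 8! / (4! × 4!)
         = 70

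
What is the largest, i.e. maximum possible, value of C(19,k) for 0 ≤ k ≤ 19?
Maximum at k = 9 or k = 10: C(19,9) = 92,378.
Final answer: 92,378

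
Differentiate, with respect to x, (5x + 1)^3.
15(5x + 1)^2
Chain rule: 3(5x+1)^{2} × 5 = 15(5x+1)^{2}.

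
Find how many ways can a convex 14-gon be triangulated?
Using the Catalan number formula: C_n = C(2n, n) / (n+1)
C_12 = C(24, 12) / (12+1)
     = 2704156 / 13
     = 208,012
Final answer: 208,012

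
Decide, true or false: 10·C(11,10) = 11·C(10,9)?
True

Solution: Absorption identity k·C(n,k) = n·C(n-1,k-1). LHS = 10·11 = 110; RHS = 11·10 = 110.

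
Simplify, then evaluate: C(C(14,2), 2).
4,095

Solution: C(14,2) = 91, then C(91, 2) = 4,095.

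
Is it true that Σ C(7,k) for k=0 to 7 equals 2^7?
True
Binomial theorem: Σ C(7,k) = (1+1)^7 = 2^7 = 128; RHS 2^7 = 128.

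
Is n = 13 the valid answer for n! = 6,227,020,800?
Yes

13! = 13·12! = 13·479,001,600 = 6,227,020,800, which equals 6,227,020,800.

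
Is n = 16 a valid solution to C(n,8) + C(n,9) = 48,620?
No
C(16,8) + C(16,9) = 12,870 + 11,440 = 24,310, which does not equal 48,620.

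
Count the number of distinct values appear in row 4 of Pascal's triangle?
3
Row 4 has entries C(4,0)..C(4,4); by symmetry C(4,k)=C(4,4-k), giving 3 distinct values.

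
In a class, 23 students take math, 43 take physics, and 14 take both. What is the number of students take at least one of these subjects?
|A∪B| = |A|+|B|-|A∩B| = 23+43-14 = 52.
Final answer: 52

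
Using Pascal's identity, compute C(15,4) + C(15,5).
4,368

C(15,4) + C(15,5) = C(16,5) = 4,368.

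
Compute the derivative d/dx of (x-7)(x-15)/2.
(2x - 22)/2

Explanation: d/dx[(x-7)(x-15)] = (x-15) + (x-7) = 2x - 22. Dividing by 2 gives (2x - 22)/2.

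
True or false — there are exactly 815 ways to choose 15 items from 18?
False

C(18,15) = 816 ≠ 815.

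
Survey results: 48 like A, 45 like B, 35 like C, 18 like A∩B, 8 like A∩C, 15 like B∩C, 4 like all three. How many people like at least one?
91

Reasoning: |A∪B∪C| = 48+45+35-18-8-15+4 = 91.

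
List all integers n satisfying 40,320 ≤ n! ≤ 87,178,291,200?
n! is strictly increasing; 8! = 40,320 and 14! = 87,178,291,200, so valid n = 8, 9, 10, 11, 12, 13, 14.

Answer: 8, 9, 10, 11, 12, 13, 14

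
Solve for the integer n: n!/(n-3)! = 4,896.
18

Solution: n!/(n-3)! = n×(n-1)×(n-2), a product of 3 consecutive integers ≈ (n−1)^3. 4,896^(1/3) + 1 ≈ 18.0; check n = 18: 18×17×16 = 4,896 ✓. So n = 18.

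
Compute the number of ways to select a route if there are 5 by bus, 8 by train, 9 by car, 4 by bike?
26

Reasoning: By the addition principle: 5 + 8 + 9 + 4 = 26.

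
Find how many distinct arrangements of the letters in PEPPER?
60

Reasoning: Word has 6 letters (P=3, E=2, R=1). Arrangements: 6!/Π(k!) = 60.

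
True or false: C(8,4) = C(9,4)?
False
LHS = C(8,4) = 70; RHS = C(9,4) = 126. 70 ≠ 126, so the statement does not hold.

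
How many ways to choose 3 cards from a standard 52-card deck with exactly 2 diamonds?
3,042

Explanation: 13 diamonds and 39 non-diamonds: C(13,2) × C(39,1) = 78 × 39 = 3,042.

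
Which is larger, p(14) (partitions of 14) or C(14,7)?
C(14,7)

Solution: Pentagonal recurrence p(n) = p(n−1) + p(n−2) − p(n−5) − p(n−7) + …: p(14) = p(13) + p(12) − p(9) − p(7) + p(2) = 101 + 77 − 30 − 15 + 2 = 135; C(14,7) = 3,432.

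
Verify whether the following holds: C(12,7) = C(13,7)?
LHS = C(12,7) = 792; RHS = C(13,7) = 1,716. 792 ≠ 1,716, so the statement does not hold.
Final answer: False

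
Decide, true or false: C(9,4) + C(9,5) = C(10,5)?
Pascal's identity: LHS = 126 + 126 = 252; RHS = C(10,5) = 252. Both sides agree, so the statement holds.
Final answer: True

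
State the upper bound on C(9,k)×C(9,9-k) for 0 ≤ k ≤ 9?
C(9,k)·C(9,9-k) = C(9,k)², maximised at the centre k = 4: C(9,4)² = 15,876.
Final answer: 15,876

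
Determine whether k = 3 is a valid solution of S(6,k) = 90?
S(6,3) = 3·S(5,3) + S(5,2) = 3·25 + 15 = 90, which equals 90.

Answer: Yes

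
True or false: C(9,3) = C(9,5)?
C(9,3) = 84 but C(9,5) = 126; symmetry gives C(9,3) = C(9,6), not C(9,5).
Final answer: False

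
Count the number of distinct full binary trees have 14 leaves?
742,900
Using the Catalan number formula: C_n = C(2n, n) / (n+1)
C_13 = C(26, 13) / (13+1)
     = 10400600 / 14
     = 742,900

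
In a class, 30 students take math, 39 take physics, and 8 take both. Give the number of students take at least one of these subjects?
61

Solution: |A∪B| = |A|+|B|-|A∩B| = 30+39-8 = 61.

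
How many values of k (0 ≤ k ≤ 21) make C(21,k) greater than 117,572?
Row 21 is unimodal and symmetric about k=21/2. C(21,7)=116,280 ≤ 117,572; C(21,8)=203,490 > 117,572; by symmetry C(21,k) > 117,572 for k = 8..13. That's 13 - 8 + 1 = 6 values.

Answer: 6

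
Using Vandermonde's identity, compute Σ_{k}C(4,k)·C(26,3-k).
= C(4+26,3) = C(30,3) = 4,060.

Answer: 4,060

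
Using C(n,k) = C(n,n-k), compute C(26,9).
3,124,550

Working:
C(26,9) = C(26,17) = 3,124,550.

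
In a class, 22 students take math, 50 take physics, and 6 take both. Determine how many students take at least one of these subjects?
|A∪B| = |A|+|B|-|A∩B| = 22+50-6 = 66.
Final answer: 66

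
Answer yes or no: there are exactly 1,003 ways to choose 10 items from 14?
No

Reasoning: C(14,10) = 1,001 ≠ 1003.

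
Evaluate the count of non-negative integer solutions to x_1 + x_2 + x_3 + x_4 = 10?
286

C(10+4-1, 4-1) = 286.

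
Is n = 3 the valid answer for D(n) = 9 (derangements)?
No

Solution: D(3) = (3-1)·[D(2) + D(1)] = 2·[1 + 0] = 2, which does not equal 9.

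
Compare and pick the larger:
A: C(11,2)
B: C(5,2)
A

A=C(11,2)=55, B=C(5,2)=10.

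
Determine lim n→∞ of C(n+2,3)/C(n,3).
Both numerator and denominator grow as n^3/3! for large n, so the ratio → 1.
Final answer: 1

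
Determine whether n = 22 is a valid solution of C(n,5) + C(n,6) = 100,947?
Yes

Solution: C(22,5) + C(22,6) = 26,334 + 74,613 = 100,947, which equals 100,947.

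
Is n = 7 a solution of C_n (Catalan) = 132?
C_7 = C(14,7)/(7+1) = 3,432/8 = 429, which does not equal 132.

Answer: No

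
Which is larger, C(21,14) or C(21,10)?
C(21,14)=116,280, C(21,10)=352,716.
Final answer: C(21,10)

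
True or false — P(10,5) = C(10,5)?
False

Working:
P(10,5) = 30,240 but C(10,5) = 252; they differ by a factor of 5! = 120, so the statement does not hold.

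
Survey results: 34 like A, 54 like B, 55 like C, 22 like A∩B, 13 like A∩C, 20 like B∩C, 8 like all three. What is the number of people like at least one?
|A∪B∪C| = 34+54+55-22-13-20+8 = 96.

Answer: 96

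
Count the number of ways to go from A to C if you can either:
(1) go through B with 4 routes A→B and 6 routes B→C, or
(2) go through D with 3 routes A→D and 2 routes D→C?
30

Solution: Route via B: 4×6=24. Route via D: 3×2=6. Total: 30.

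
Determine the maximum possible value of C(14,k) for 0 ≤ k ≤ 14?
3,432

Working:
Maximum at k = 7: C(14,7) = 3,432.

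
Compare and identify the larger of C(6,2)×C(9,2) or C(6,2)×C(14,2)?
C(6,2)×C(9,2)=540, C(6,2)×C(14,2)=1,365.
Final answer: C(6,2)×C(14,2)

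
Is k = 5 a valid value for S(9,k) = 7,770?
S(9,5) = 5·S(8,5) + S(8,4) = 5·1,050 + 1,701 = 6,951, which does not equal 7,770.
Final answer: No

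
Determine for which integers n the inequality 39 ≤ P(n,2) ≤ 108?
P(6,2)=30; P(7,2)=42; P(8,2)=56; P(9,2)=72; P(10,2)=90; P(11,2)=110. So valid n = 7, 8, 9, 10.
Final answer: 7, 8, 9, 10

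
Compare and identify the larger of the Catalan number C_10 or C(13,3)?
C_10 = C(20,10)/(10+1) = 184,756/11 = 16,796; C(13,3) = 286.

Answer: C_10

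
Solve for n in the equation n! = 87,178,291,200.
14
n! is strictly increasing. 12! = 479,001,600, 13! = 6,227,020,800, 14! = 87,178,291,200 ✓. So n = 14.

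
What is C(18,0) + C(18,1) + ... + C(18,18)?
262,144

Working:
Sum of binomial coefficients = 2^18 = 262,144.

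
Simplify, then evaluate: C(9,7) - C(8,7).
28

Working:
C(9,7) - C(8,7) = C(8,6) = 28.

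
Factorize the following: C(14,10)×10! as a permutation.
P(14,10)
C(14,10)×10! = [14!/(10!(4)!)]×10! = 14!/(4)! = P(14,10) = 3,632,428,800.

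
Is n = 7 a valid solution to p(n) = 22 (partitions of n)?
No

Reasoning: Pentagonal recurrence p(n) = p(n−1) + p(n−2) − p(n−5) − p(n−7) + …: p(7) = p(6) + p(5) − p(2) − p(0) = 11 + 7 − 2 − 1 = 15, which does not equal 22.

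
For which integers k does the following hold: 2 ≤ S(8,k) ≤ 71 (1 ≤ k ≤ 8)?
7

S(8,1)=1; S(8,2)=127; S(8,3)=966; S(8,4)=1,701; S(8,5)=1,050; S(8,6)=266; S(8,7)=28; S(8,8)=1. So valid k = 7.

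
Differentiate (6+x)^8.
8(6+x)^7

Solution: Using the power rule: d/dx (6+x)^8 = 8(6+x)^{7}.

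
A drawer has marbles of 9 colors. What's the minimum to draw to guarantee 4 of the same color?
28

Explanation: Worst case: 3 of each = 27. One more: 28.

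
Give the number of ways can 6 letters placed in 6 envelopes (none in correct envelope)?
265

Explanation: Using D(n) = (n-1)[D(n-1) + D(n-2)]:
D(6) = (6-1) × [D(5) + D(4)]
      = 5 × [44 + 9]
      = 5 × 53
      = 265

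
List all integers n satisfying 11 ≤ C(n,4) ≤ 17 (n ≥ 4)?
C(5,4)=5; C(6,4)=15; C(7,4)=35. So valid n = 6.

Answer: 6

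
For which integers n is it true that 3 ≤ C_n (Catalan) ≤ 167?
C_2=2; C_3=5; C_4=14; C_5=42; C_6=132; C_7=429. So valid n = 3, 4, 5, 6.
Final answer: 3, 4, 5, 6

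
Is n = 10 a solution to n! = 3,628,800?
Yes

Working:
10! = 10·9! = 10·362,880 = 3,628,800, which equals 3,628,800.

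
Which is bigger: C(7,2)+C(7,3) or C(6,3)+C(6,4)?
C(7,2)+C(7,3)

Working:
First=56, Second=35.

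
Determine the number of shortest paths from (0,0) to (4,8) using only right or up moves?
Choose 4 rights from 12 moves: C(12,4) = 495.

Answer: 495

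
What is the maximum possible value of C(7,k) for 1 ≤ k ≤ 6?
35
C(7,k) is maximised at the centre of the row: C(7,3) = 35.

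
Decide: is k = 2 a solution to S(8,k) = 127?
Yes
S(8,2) = 2·S(7,2) + S(7,1) = 2·63 + 1 = 127, which equals 127.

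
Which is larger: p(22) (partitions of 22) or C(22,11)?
C(22,11)
Pentagonal recurrence p(n) = p(n−1) + p(n−2) − p(n−5) − p(n−7) + …: p(22) = p(21) + p(20) − p(17) − p(15) + p(10) + p(7) − p(0) = 792 + 627 − 297 − 176 + 42 + 15 − 1 = 1,002; C(22,11) = 705,432.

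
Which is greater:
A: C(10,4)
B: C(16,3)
B

Working:
A=C(10,4)=210, B=C(16,3)=560.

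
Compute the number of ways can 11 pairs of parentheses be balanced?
58,786
Using the Catalan number formula: C_n = C(2n, n) / (n+1)
C_11 = C(22, 11) / (11+1)
     = 705432 / 12
     = 58,786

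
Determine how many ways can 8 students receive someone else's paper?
14,833

Working:
Using D(n) = (n-1)[D(n-1) + D(n-2)]:
D(8) = (8-1) × [D(7) + D(6)]
      = 7 × [1854 + 265]
      = 7 × 2119
      = 14,833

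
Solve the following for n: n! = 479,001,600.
12

Reasoning: n! is strictly increasing. 10! = 3,628,800, 11! = 39,916,800, 12! = 479,001,600 ✓. So n = 12.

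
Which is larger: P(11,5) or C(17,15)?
P(11,5)=55,440, C(17,15)=136.
Final answer: P(11,5)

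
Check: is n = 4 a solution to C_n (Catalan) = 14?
C_4 = C(8,4)/(4+1) = 70/5 = 14, which equals 14.

Answer: Yes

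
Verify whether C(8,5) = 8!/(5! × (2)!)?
False

Reasoning: The correct denominator is 5!×3!, giving C(8,5) = 56; the stated RHS is 8!/(5!×2!) = 168 ≠ 56, so the statement does not hold.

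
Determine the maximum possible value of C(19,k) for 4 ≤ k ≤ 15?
92,378

Solution: C(19,k) is maximised at the centre of the row: C(19,9) = 92,378.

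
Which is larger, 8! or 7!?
8!

8!=40,320, 7!=5,040. 8! > 7!.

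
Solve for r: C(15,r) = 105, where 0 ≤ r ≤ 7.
2

Solution: C(15,r) is increasing for 0 ≤ r ≤ 7. Stepping up (C(15,r+1) = C(15,r)·(15−r)/(r+1)): C(15,1) = 15, C(15,2) = 105 ✓. So r = 2.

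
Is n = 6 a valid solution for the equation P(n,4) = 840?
No

Reasoning: P(6,4) = 6·5·4·3 = 360, which does not equal 840.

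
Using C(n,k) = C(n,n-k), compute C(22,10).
646,646

C(22,10) = C(22,12) = 646,646.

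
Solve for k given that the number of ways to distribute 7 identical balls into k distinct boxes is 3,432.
8

Reasoning: Stars and bars: the count is C(7+k−1, k−1), increasing in k. k=6: C(12,5) = 792, k=7: C(13,6) = 1,716, k=8: C(14,7) = 3,432 ✓. So k = 8.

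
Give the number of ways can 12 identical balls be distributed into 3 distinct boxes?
91

Working:
C(12+3-1, 3-1) = C(14, 2) = 91.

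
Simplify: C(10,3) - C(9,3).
36

Working:
C(10,3) - C(9,3) = C(9,2) = 36.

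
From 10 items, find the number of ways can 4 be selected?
210
C(10,4) = 10! / (4! × (10-4)!)
         = 10! / (4! × 6!)
         = 210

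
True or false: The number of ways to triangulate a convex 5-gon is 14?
False
Triangulations of a convex 5-gon are counted by the Catalan number C_3: C_3 = C(6,3)/(3+1) = 20/4 = 5.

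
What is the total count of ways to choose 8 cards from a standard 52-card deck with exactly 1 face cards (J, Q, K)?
223,722,720
12 face cards and 40 non-face cards: C(12,1) × C(40,7) = 12 × 18,643,560 = 223,722,720.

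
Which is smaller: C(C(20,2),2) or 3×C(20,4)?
C(C(20,2),2)=17,955, 3×C(20,4)=14,535.
Final answer: 3×C(20,4)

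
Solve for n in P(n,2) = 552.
24

Reasoning: P(n,2) = n(n−1) is increasing in n; n(n−1) ≈ (n−0.5)^2 = 552 gives n ≈ 24.0. Check: P(22,2) = 462, P(23,2) = 506, P(24,2) = 552 ✓. So n = 24.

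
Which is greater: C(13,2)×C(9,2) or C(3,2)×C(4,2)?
C(13,2)×C(9,2)

Working:
C(13,2)×C(9,2)=2,808, C(3,2)×C(4,2)=18.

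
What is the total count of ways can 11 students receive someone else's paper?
14,684,570

Reasoning: Using D(n) = (n-1)[D(n-1) + D(n-2)]:
D(11) = (11-1) × [D(10) + D(9)]
      = 10 × [1334961 + 133496]
      = 10 × 1468457
      = 14,684,570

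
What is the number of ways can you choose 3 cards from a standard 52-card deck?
C(52,3) = 22,100.

Answer: 22,100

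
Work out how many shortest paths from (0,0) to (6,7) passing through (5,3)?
280

Solution: To (5,3): C(8,5)=56. From there: C(5,1)=5. Total: 280.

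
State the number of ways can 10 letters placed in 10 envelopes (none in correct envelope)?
Using D(n) = (n-1)[D(n-1) + D(n-2)]:
D(10) = (10-1) × [D(9) + D(8)]
      = 9 × [133496 + 14833]
      = 9 × 148329
      = 1,334,961

Answer: 1,334,961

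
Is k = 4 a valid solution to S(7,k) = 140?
No

Reasoning: S(7,4) = 4·S(6,4) + S(6,3) = 4·65 + 90 = 350, which does not equal 140.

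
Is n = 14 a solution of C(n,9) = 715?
C(14,9) = 14·13·12·11·10·9·8·7·6/9! = 726,485,760/362,880 = 2,002, which does not equal 715.
Final answer: No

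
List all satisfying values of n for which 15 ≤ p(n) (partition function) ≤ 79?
7, 8, 9, 10, 11, 12

Explanation: Tabulating p(n) via p(n) = p(n−1) + p(n−2) − p(n−5) − p(n−7) + …: p(6)=11; p(7)=15; p(8)=22; p(9)=30; p(10)=42; p(11)=56; p(12)=77; p(13)=101. So valid n = 7, 8, 9, 10, 11, 12.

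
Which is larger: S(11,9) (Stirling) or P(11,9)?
S(11,9) = 9·S(10,9) + S(10,8) = 9·45 + 750 = 1,155; P(11,9) = 19,958,400.

Answer: P(11,9)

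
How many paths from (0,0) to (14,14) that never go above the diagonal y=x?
2,674,440

Counted by the Catalan number C_14: C_14 = C(28,14)/(14+1) = 40,116,600/15 = 2,674,440.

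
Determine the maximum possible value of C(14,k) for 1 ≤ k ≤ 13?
3,432

Explanation: C(14,k) is maximised at the centre of the row: C(14,7) = 3,432.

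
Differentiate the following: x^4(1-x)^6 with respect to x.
4x^3(1-x)^6 - 6x^4(1-x)^5
Product rule: 4x^{3}(1-x)^{6} + x^4·(-6)(1-x)^{5}.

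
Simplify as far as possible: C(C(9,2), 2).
C(9,2) = 36, then C(36, 2) = 630.
Final answer: 630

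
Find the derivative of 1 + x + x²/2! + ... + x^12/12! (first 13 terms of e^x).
1 + x + x²/2! + ... + x^11/11!

Working:
Differentiating term by term gives the first 12 terms of e^x.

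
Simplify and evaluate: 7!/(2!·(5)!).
21

Solution: This is C(7,2) = 21.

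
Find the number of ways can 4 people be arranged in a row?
Arrangements of 4 distinct objects: 4! = 24.

Answer: 24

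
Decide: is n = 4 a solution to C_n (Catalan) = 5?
No

C_4 = C(8,4)/(4+1) = 70/5 = 14, which does not equal 5.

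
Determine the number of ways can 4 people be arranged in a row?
Arrangements of 4 distinct objects: 4! = 24.
Final answer: 24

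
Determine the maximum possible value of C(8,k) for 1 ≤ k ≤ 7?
70

Explanation: C(8,k) is maximised at the centre of the row: C(8,4) = 70.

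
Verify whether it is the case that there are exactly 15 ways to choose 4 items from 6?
True

Solution: C(6,4) = 15.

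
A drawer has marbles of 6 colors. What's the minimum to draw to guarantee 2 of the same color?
7

Solution: Worst case: 1 of each = 6. One more: 7.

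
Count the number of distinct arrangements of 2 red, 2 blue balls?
6

Reasoning: Multinomial: 4!/(2! × 2!) = 6.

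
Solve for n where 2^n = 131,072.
17

131,072 = 1,024 × 128 = 2^10 × 2^7 = 2^17, so n = 17.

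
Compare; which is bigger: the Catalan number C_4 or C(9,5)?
C_4 = C(8,4)/(4+1) = 70/5 = 14; C(9,5) = 126.
Final answer: C(9,5)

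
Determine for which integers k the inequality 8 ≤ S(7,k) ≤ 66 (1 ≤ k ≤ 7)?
2, 6

Solution: S(7,1)=1; S(7,2)=63; S(7,3)=301; S(7,4)=350; S(7,5)=140; S(7,6)=21; S(7,7)=1. So valid k = 2, 6.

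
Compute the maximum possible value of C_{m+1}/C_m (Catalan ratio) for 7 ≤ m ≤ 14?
29/8
C_{m+1}/C_m = 2(2m+1)/(m+2), which increases with m. Maximum at m = 14: 2·29/16 = 29/8.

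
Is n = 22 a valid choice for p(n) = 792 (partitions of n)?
No

Working:
Pentagonal recurrence p(n) = p(n−1) + p(n−2) − p(n−5) − p(n−7) + …: p(22) = p(21) + p(20) − p(17) − p(15) + p(10) + p(7) − p(0) = 792 + 627 − 297 − 176 + 42 + 15 − 1 = 1,002, which does not equal 792.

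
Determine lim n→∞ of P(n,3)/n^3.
1

Solution: P(n,3) = n(n-1)(n-2) ≈ n^3 for large n. Limit = 1.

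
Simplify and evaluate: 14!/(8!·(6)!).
3,003

Explanation: This is C(14,8) = 3,003.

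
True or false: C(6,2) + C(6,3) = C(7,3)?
Pascal's identity C(n,k) + C(n,k+1) = C(n+1,k+1): 15 + 20 = 35 = C(7,3).
Final answer: True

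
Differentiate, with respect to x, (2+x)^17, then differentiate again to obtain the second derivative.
272(2+x)^15

Working:
First derivative: 17(2+x)^{16}. Second derivative: 17·16·(2+x)^{15} = 272(2+x)^{15}.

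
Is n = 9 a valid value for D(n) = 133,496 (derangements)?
Yes

Working:
D(9) = (9-1)·[D(8) + D(7)] = 8·[14,833 + 1,854] = 133,496, which equals 133,496.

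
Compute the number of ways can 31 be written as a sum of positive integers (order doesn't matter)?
6,842

Explanation: Pentagonal recurrence p(n) = p(n−1) + p(n−2) − p(n−5) − p(n−7) + …: p(31) = p(30) + p(29) − p(26) − p(24) + p(19) + p(16) − p(9) − p(5) = 5,604 + 4,565 − 2,436 − 1,575 + 490 + 231 − 30 − 7 = 6,842.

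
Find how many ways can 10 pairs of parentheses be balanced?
16,796

Working:
Using the Catalan number formula: C_n = C(2n, n) / (n+1)
C_10 = C(20, 10) / (10+1)
     = 184756 / 11
     = 16,796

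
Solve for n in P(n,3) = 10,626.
23

Reasoning: P(n,3) = n(n−1)(n−2) is increasing in n; n(n−1)(n−2) ≈ (n−1)^3 = 10,626 gives n ≈ 23.0. Check: P(21,3) = 7,980, P(22,3) = 9,240, P(23,3) = 10,626 ✓. So n = 23.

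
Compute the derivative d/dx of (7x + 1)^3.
Chain rule: 3(7x+1)^{2} × 7 = 21(7x+1)^{2}.

Answer: 21(7x + 1)^2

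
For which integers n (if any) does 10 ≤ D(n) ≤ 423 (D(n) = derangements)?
5, 6

Reasoning: Using D(n) = (n−1)[D(n−1) + D(n−2)] with D(1)=0, D(2)=1: D(4)=9; D(5)=44; D(6)=265; D(7)=1,854. So valid n = 5, 6.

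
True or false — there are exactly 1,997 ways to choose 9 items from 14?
C(14,9) = 2,002 ≠ 1997.
Final answer: False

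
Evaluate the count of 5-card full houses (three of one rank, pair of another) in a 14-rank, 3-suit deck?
546

Triple rank: 14. Triple suits: C(3,3)=1. Pair rank: 13. Pair suits: C(3,2)=3. Total: 546.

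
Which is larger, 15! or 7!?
15!

Explanation: 15!=1,307,674,368,000, 7!=5,040. 15! > 7!.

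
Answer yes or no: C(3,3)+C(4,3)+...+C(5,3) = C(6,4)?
Yes

Explanation: Hockey stick identity gives Σ = C(6,4) = 15; RHS C(6,4) = 15.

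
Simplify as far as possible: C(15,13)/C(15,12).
C(n,k+1)/C(n,k) = (n−k)/(k+1). Here (15−12)/(12+1) = 3/13 = 3/13.

Answer: 3/13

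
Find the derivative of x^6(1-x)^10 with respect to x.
6x^5(1-x)^10 - 10x^6(1-x)^9

Product rule: 6x^{5}(1-x)^{10} + x^6·(-10)(1-x)^{9}.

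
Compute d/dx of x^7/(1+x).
Quotient rule: [7x^{6}(1+x) - x^7]/(1+x)².

Answer: (7x^6(1+x) - x^7)/(1+x)²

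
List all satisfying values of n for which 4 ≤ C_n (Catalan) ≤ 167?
3, 4, 5, 6

Working:
C_2=2; C_3=5; C_4=14; C_5=42; C_6=132; C_7=429. So valid n = 3, 4, 5, 6.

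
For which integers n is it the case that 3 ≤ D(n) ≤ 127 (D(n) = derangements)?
4, 5

Solution: Using D(n) = (n−1)[D(n−1) + D(n−2)] with D(1)=0, D(2)=1: D(3)=2; D(4)=9; D(5)=44; D(6)=265. So valid n = 4, 5.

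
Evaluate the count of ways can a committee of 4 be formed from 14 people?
1,001
C(14,4) = 14! / (4! × (14-4)!)
         = 14! / (4! × 10!)
         = 1,001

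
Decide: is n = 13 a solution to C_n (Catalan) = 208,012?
C_13 = C(26,13)/(13+1) = 10,400,600/14 = 742,900, which does not equal 208,012.

Answer: No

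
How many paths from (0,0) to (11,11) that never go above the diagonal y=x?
58,786

Reasoning: Counted by the Catalan number C_11: C_11 = C(22,11)/(11+1) = 705,432/12 = 58,786.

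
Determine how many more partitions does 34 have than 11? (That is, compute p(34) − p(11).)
12,254

Explanation: Pentagonal recurrence p(n) = p(n−1) + p(n−2) − p(n−5) − p(n−7) + …: p(34) = p(33) + p(32) − p(29) − p(27) + p(22) + p(19) − p(12) − p(8) = 10,143 + 8,349 − 4,565 − 3,010 + 1,002 + 490 − 77 − 22 = 12,310.
p(11) = p(10) + p(9) − p(6) − p(4) = 42 + 30 − 11 − 5 = 56.
Difference = 12,310 − 56 = 12,254.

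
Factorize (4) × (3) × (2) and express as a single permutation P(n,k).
Product of 3 consecutive descending integers starting at 4: P(4,3) = 4!/1! = 24.
Final answer: P(4,3) = 4!/(1)!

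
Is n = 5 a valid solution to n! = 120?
Yes

Working:
5! = 5·4! = 5·24 = 120, which equals 120.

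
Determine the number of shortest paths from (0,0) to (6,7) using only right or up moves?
Choose 6 rights from 13 moves: C(13,6) = 1,716.
Final answer: 1,716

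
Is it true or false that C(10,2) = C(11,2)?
LHS = C(10,2) = 45; RHS = C(11,2) = 55. 45 ≠ 55, so the statement does not hold.
Final answer: False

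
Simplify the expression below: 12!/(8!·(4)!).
495

Solution: This is C(12,8) = 495.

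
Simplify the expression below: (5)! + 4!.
144

Working:
(5)! + 4! = (5)·4! + 4! = (5+1)·4! = 6·4! = 144.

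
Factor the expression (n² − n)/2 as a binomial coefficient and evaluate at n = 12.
(n² − n)/2 = n(n−1)/2 = C(n,2). At n = 12: C(12,2) = 66.
Final answer: C(n,2); C(12,2) = 66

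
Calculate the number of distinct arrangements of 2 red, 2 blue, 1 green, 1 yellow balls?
180

Reasoning: Multinomial: 6!/(2! × 2! × 1! × 1!) = 180.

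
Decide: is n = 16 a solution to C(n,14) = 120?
Yes

Solution: C(16,14) = 16·15·14·13·12·11·10·9·8·7·6·5·4·3/14! = 10,461,394,944,000/87,178,291,200 = 120, which equals 120.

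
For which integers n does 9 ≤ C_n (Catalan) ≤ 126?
4, 5

Reasoning: C_3=5; C_4=14; C_5=42; C_6=132. So valid n = 4, 5.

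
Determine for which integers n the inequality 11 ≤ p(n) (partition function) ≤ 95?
6, 7, 8, 9, 10, 11, 12
Tabulating p(n) via p(n) = p(n−1) + p(n−2) − p(n−5) − p(n−7) + …: p(5)=7; p(6)=11; p(7)=15; p(8)=22; p(9)=30; p(10)=42; p(11)=56; p(12)=77; p(13)=101. So valid n = 6, 7, 8, 9, 10, 11, 12.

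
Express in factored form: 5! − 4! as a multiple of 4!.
5! − 4! = 5·4! − 4! = (5 − 1)·4! = 4 × 4! = 96.

Answer: 4 × 4! = 96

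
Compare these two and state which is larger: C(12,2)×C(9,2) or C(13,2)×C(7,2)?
C(12,2)×C(9,2)

C(12,2)×C(9,2)=2,376, C(13,2)×C(7,2)=1,638.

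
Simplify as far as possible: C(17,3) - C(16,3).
C(17,3) - C(16,3) = C(16,2) = 120.

Answer: 120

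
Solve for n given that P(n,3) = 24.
4

P(n,3) = n(n−1)(n−2) is increasing in n; n(n−1)(n−2) ≈ (n−1)^3 = 24 gives n ≈ 3.9. Check: P(3,3) = 6, P(4,3) = 24 ✓. So n = 4.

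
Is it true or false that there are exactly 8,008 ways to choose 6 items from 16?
True

Explanation: C(16,6) = 8,008.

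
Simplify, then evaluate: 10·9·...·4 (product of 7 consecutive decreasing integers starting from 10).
604,800

Reasoning: This is P(10,7) = 10!/(3)! = 604,800.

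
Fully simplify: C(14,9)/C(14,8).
2/3

Working:
C(n,k+1)/C(n,k) = (n−k)/(k+1). Here (14−8)/(8+1) = 6/9 = 2/3.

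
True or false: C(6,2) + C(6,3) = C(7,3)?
True

Pascal's identity C(n,k) + C(n,k+1) = C(n+1,k+1): 15 + 20 = 35 = C(7,3).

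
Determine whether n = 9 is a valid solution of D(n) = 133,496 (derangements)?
Yes
D(9) = (9-1)·[D(8) + D(7)] = 8·[14,833 + 1,854] = 133,496, which equals 133,496.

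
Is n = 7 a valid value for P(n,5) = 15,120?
P(7,5) = 7·6·5·4·3 = 2,520, which does not equal 15,120.

Answer: No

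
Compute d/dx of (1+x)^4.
4(1+x)^3

Explanation: Using the power rule: d/dx (1+x)^4 = 4(1+x)^{3}.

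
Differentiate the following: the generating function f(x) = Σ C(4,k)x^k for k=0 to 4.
Term-by-term differentiation gives Σ k·C(4,k)x^{k-1} for k=1 to 4.

Answer: Σ k·C(4,k)x^(k-1) for k=1 to 4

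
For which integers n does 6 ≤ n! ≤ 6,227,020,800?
n! is strictly increasing; 3! = 6 and 13! = 6,227,020,800, so valid n = 3, 4, 5, 6, 7, 8, 9, 10, 11, 12, 13.

Answer: 3, 4, 5, 6, 7, 8, 9, 10, 11, 12, 13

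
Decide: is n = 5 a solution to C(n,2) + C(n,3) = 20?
Yes
C(5,2) + C(5,3) = 10 + 10 = 20, which equals 20.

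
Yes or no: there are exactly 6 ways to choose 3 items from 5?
No

Reasoning: C(5,3) = 10 ≠ 6.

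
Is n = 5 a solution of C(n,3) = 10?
C(5,3) = 5·4·3/3! = 60/6 = 10, which equals 10.
Final answer: Yes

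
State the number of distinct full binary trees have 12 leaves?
58,786

Using the Catalan number formula: C_n = C(2n, n) / (n+1)
C_11 = C(22, 11) / (11+1)
     = 705432 / 12
     = 58,786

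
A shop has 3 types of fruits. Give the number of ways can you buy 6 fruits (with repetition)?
Stars and bars: C(6+3-1, 6) = C(8, 6) = 28.

Answer: 28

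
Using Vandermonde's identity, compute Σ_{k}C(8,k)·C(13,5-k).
20,349

Working:
= C(8+13,5) = C(21,5) = 20,349.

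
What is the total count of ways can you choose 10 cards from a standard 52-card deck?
15,820,024,220

Solution: C(52,10) = 15,820,024,220.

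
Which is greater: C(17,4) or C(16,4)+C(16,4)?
C(16,4)+C(16,4)

Solution: C(17,4)=2,380; C(16,4)+C(16,4)=1,820+1,820=3,640.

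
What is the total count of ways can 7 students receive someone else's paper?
Using D(n) = (n-1)[D(n-1) + D(n-2)]:
D(7) = (7-1) × [D(6) + D(5)]
      = 6 × [265 + 44]
      = 6 × 309
      = 1,854
Final answer: 1,854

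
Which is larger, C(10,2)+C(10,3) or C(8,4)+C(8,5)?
C(10,2)+C(10,3)

Working:
First=165, Second=126.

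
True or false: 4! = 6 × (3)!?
4! = 4 × 3! = 24, but 6 × 3! = 36.

Answer: False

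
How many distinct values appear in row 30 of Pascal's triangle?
16

Solution: Row 30 has entries C(30,0)..C(30,30); by symmetry C(30,k)=C(30,30-k), giving 16 distinct values.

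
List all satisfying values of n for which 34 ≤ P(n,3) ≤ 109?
P(4,3)=24; P(5,3)=60; P(6,3)=120. So valid n = 5.

Answer: 5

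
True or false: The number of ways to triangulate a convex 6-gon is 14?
True

Reasoning: Triangulations of a convex 6-gon are counted by the Catalan number C_4: C_4 = C(8,4)/(4+1) = 70/5 = 14.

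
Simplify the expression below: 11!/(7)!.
7,920

Explanation: This equals 11×10×...×8 = 7,920.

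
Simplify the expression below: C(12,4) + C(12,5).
1,287

Explanation: By Pascal's identity: C(13,5) = 1,287.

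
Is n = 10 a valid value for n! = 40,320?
10! = 10·9! = 10·362,880 = 3,628,800, which does not equal 40,320.
Final answer: No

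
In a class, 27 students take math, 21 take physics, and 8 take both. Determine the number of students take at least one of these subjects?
40

Working:
|A∪B| = |A|+|B|-|A∩B| = 27+21-8 = 40.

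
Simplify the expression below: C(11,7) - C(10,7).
210

Explanation: C(11,7) - C(10,7) = C(10,6) = 210.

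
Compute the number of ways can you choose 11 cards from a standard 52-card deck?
C(52,11) = 60,403,728,840.

Answer: 60,403,728,840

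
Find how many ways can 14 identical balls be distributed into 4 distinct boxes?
C(14+4-1, 4-1) = C(17, 3) = 680.
Final answer: 680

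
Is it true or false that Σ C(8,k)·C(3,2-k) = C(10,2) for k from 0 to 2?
Vandermonde's identity gives C(11,2) = 55; RHS C(10,2) = 45.

Answer: False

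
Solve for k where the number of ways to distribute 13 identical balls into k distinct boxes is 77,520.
8

Stars and bars: the count is C(13+k−1, k−1), increasing in k. k=6: C(18,5) = 8,568, k=7: C(19,6) = 27,132, k=8: C(20,7) = 77,520 ✓. So k = 8.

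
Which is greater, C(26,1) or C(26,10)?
C(26,10)

Solution: C(26,1)=26, C(26,10)=5,311,735.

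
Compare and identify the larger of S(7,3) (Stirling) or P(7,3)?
S(7,3) = 3·S(6,3) + S(6,2) = 3·90 + 31 = 301; P(7,3) = 210.
Final answer: S(7,3)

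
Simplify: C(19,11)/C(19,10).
9/11

C(n,k+1)/C(n,k) = (n−k)/(k+1). Here (19−10)/(10+1) = 9/11 = 9/11.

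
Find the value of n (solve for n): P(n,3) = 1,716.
13

P(n,3) = n(n−1)(n−2) is increasing in n; n(n−1)(n−2) ≈ (n−1)^3 = 1,716 gives n ≈ 13.0. Check: P(11,3) = 990, P(12,3) = 1,320, P(13,3) = 1,716 ✓. So n = 13.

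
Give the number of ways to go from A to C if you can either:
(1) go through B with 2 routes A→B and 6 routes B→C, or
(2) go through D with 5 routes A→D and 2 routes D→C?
22

Route via B: 2×6=12. Route via D: 5×2=10. Total: 22.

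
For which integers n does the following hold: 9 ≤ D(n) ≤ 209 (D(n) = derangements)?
Using D(n) = (n−1)[D(n−1) + D(n−2)] with D(1)=0, D(2)=1: D(3)=2; D(4)=9; D(5)=44; D(6)=265. So valid n = 4, 5.

Answer: 4, 5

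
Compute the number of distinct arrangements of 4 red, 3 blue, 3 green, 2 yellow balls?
Multinomial: 12!/(4! × 3! × 3! × 2!) = 277,200.

Answer: 277,200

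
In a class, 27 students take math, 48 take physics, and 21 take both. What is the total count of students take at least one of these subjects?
54

Explanation: |A∪B| = |A|+|B|-|A∩B| = 27+48-21 = 54.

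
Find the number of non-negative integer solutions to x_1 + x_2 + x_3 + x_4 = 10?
286

Explanation: C(10+4-1, 4-1) = 286.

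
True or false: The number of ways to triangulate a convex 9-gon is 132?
Triangulations of a convex 9-gon are counted by the Catalan number C_7: C_7 = C(14,7)/(7+1) = 3,432/8 = 429.

Answer: False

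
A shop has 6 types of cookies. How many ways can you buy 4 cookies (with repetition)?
126

Stars and bars: C(4+6-1, 4) = C(9, 4) = 126.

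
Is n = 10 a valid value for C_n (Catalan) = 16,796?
Yes

Reasoning: C_10 = C(20,10)/(10+1) = 184,756/11 = 16,796, which equals 16,796.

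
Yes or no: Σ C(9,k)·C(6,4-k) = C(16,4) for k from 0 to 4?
No
Vandermonde's identity gives C(15,4) = 1,365; RHS C(16,4) = 1,820.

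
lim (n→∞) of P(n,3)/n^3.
1

Working:
P(n,3) = n(n-1)(n-2) ≈ n^3 for large n. Limit = 1.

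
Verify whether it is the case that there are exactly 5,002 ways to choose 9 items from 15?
False

Explanation: C(15,9) = 5,005 ≠ 5002.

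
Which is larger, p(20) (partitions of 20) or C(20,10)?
Pentagonal recurrence p(n) = p(n−1) + p(n−2) − p(n−5) − p(n−7) + …: p(20) = p(19) + p(18) − p(15) − p(13) + p(8) + p(5) = 490 + 385 − 176 − 101 + 22 + 7 = 627; C(20,10) = 184,756.

Answer: C(20,10)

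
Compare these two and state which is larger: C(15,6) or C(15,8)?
C(15,8)
C(15,6)=5,005, C(15,8)=6,435.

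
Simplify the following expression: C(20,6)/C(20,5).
5/2

Reasoning: C(n,k+1)/C(n,k) = (n−k)/(k+1). Here (20−5)/(5+1) = 15/6 = 5/2.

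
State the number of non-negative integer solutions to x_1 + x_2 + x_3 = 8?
45

Reasoning: C(8+3-1, 3-1) = 45.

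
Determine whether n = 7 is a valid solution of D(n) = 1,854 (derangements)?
Yes
D(7) = (7-1)·[D(6) + D(5)] = 6·[265 + 44] = 1,854, which equals 1,854.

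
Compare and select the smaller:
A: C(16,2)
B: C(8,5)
B

A=C(16,2)=120, B=C(8,5)=56.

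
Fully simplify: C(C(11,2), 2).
1,485

Reasoning: C(11,2) = 55, then C(55, 2) = 1,485.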